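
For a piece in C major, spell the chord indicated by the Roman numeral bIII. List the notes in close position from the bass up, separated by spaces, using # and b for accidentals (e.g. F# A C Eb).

Eb G Bb

Scale degree 3 in C major is E; lowering it a half step gives Eb. bIII is a major triad on the lowered third degree, borrowed from the parallel minor.
So the chord is Eb-G-Bb, a major triad.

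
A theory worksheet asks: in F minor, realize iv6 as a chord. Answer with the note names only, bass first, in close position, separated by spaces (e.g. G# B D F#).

Db F Bb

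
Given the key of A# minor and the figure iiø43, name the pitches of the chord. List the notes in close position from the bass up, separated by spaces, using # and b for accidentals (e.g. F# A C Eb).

F# A# B# D#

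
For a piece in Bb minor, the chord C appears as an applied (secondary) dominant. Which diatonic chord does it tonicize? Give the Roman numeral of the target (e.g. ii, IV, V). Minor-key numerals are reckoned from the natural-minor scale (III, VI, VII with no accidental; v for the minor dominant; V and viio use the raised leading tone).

The chord is a major triad on C.
A dominant resolves down a perfect fifth: C → F. In Bb minor, F is scale degree 5, i.e. V.

V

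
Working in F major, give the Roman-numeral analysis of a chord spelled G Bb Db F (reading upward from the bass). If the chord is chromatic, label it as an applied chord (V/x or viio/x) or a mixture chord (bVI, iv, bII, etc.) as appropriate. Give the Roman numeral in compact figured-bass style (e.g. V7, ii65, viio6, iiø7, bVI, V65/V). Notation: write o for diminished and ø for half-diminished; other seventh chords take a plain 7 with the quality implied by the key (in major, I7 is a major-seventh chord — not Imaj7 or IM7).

The pitches G-Bb-Db-F form a half-diminished seventh chord rooted on G.
G is the second degree of F major. This is the half-diminished supertonic seventh, borrowed from the parallel minor.

iiø7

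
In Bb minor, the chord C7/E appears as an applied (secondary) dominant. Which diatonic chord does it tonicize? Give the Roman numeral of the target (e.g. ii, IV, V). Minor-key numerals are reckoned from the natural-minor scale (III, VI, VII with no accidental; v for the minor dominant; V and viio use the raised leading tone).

The chord is a dominant seventh chord on C.
A dominant resolves down a perfect fifth: C → F. In Bb minor, F is scale degree 5, i.e. V.

V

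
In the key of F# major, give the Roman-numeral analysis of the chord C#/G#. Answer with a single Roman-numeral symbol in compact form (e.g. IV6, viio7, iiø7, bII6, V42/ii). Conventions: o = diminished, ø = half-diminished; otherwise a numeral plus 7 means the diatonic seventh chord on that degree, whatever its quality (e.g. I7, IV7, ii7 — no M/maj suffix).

V64

Stacked in thirds the chord is C#-E#-G#: a major triad on C#.
In F# major, C# is the dominant; the diatonic major triad there is V.
With G# in the bass the chord is in second inversion, so the figured bass is 64.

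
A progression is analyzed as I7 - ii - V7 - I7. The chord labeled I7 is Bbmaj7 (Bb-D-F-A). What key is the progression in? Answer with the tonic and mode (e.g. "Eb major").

I7 is given as Bb-D-F-A — a major seventh chord with root Bb.
If Bb is scale degree 1 and the mode makes that degree carry a major seventh chord, the tonic is Bb and the mode is major.

Bb major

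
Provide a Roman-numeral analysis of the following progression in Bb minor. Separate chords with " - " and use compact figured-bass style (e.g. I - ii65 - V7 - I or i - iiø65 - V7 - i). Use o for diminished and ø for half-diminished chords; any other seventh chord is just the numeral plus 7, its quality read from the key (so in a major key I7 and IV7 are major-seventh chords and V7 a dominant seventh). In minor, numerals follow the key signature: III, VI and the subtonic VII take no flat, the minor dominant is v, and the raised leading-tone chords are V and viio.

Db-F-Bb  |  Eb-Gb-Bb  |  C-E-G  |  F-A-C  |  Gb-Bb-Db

i6 - iv - V/V - V - VI

Db-F-Bb has root Bb, degree 1 in Bb minor, so i6.
Eb-Gb-Bb: root Eb is the subdominant; minor triad there is iv.
C-E-G is the secondary dominant of V (major triad on C): V/V.
F-A-C: root F is the dominant; major triad there is V.
Gb-Bb-Db has root Gb, degree 6 in Bb minor, so VI.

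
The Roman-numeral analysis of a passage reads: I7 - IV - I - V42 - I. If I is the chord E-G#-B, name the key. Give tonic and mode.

The anchor chord is a major triad on E, labeled I.
If E is scale degree 1 and the mode makes that degree carry a major triad, the tonic is E and the mode is major.

E major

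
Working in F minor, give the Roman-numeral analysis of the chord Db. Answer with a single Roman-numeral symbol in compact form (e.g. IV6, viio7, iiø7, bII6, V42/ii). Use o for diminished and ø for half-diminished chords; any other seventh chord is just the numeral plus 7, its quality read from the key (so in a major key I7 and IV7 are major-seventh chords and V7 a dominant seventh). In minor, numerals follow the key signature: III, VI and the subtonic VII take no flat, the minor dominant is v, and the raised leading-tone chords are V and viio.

VI

Stacked in thirds the chord is Db-F-Ab: a major triad on Db.
In F minor, Db is the submediant; the diatonic major triad there is VI.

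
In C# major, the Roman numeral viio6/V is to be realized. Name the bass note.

A#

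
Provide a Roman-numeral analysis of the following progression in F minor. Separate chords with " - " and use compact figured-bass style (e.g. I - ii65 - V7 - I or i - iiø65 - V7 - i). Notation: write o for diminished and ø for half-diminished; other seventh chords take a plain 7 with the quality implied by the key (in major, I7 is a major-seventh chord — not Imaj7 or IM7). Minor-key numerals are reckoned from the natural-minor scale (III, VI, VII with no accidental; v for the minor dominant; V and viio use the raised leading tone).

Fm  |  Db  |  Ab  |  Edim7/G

i - VI - III - viio65

Fm: root F is the tonic; minor triad there is i.
Db: root Db is the submediant; major triad there is VI.
Ab: root Ab is the mediant; major triad there is III.
Edim7/G: fully diminished seventh chord on E = scale degree 7 → viio65.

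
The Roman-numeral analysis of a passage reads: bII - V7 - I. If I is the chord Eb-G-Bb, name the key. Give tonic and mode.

Eb major

The chord Eb is a major triad rooted on Eb; its label is I.
If Eb is scale degree 1 and the mode makes that degree carry a major triad, the tonic is Eb and the mode is major.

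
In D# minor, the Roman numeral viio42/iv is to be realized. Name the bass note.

The applied chord viio42/iv is rooted on F##: F##-A#-C#-E.
The figure 42 means third inversion — the seventh is in the bass.

E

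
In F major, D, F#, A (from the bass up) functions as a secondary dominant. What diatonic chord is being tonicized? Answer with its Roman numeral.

The chord is a major triad on D.
A dominant resolves down a perfect fifth: D → G. In F major, G is scale degree 2, i.e. ii.

ii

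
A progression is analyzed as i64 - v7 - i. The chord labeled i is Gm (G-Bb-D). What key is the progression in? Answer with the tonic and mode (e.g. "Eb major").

G minor

The chord Gm is a minor triad rooted on G; its label is i.
If G is scale degree 1 and the mode makes that degree carry a minor triad, the tonic is G and the mode is minor.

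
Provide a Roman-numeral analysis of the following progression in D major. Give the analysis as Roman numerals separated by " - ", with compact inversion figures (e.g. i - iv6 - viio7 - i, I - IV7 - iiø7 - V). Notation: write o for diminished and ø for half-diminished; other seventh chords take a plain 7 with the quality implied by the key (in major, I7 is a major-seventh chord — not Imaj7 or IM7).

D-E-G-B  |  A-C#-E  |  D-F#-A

D-E-G-B has root E, degree 2 in D major, so ii42.
A-C#-E: major triad on A = scale degree 5 → V.
D-F#-A has root D, degree 1 in D major, so I.

ii42 - V - I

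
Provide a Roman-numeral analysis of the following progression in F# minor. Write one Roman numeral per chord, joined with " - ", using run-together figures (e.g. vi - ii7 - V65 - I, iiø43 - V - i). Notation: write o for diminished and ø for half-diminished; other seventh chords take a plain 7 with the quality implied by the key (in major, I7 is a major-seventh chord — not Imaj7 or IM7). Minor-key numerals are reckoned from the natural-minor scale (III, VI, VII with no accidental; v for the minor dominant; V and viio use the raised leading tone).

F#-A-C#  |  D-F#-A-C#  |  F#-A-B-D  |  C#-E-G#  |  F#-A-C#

i - VI7 - iv43 - v - i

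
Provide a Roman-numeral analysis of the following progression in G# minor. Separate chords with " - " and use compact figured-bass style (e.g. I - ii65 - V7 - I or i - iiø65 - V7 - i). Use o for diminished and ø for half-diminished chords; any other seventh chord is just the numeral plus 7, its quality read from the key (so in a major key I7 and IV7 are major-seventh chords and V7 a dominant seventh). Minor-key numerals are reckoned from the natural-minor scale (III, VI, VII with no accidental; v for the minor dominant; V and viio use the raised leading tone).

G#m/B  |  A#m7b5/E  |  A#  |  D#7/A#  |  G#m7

G#m/B: root G# is the tonic; minor triad there is i6.
A#m7b5/E: root A# is the supertonic; half-diminished seventh chord there is iiø43.
A#: a major triad on A#, the applied dominant of V → V/V.
D#7/A# has root D#, degree 5 in G# minor, so V43.
G#m7: root G# is the tonic; minor seventh chord there is i7.

i6 - iiø43 - V/V - V43 - i7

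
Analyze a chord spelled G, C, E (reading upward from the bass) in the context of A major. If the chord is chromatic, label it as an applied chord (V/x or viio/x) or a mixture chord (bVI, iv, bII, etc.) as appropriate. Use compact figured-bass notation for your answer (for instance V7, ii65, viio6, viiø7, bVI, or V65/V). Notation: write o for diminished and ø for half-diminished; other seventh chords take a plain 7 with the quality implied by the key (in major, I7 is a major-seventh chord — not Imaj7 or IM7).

bIII64

Stacked in thirds the chord is C-E-G: a major triad on C.
C is the lowered third degree of A major (diatonic 3 would be C#). This is a major triad on the lowered third degree, borrowed from the parallel minor.
With G in the bass the chord is in second inversion, so the figured bass is 64.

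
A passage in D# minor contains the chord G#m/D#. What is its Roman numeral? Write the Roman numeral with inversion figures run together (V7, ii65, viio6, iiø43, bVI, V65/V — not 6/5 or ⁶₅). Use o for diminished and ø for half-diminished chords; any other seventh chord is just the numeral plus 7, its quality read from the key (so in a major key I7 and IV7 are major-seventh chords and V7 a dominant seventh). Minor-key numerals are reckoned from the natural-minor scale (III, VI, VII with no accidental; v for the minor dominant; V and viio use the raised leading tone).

iv64

The pitches G#-B-D# form a minor triad rooted on G#.
In D# minor, G# is the subdominant; the diatonic minor triad there is iv.
With D# in the bass the chord is in second inversion, so the figured bass is 64.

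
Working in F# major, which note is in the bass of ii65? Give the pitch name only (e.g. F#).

B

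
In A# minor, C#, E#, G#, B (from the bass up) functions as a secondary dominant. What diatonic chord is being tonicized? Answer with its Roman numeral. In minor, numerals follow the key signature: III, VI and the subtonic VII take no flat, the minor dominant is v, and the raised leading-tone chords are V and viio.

The chord is a dominant seventh chord on C#.
A dominant resolves down a perfect fifth: C# → F#. In A# minor, F# is scale degree 6, i.e. VI.

VI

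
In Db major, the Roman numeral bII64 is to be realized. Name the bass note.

bII in Db major has root Ebb; the chord is Ebb-Gb-Bbb.
The figure 64 means second inversion — the fifth is in the bass.

Bbb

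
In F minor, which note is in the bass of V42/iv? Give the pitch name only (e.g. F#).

The applied chord V42/iv is rooted on F: F-A-C-Eb.
The figure 42 means third inversion — the seventh is in the bass.

Eb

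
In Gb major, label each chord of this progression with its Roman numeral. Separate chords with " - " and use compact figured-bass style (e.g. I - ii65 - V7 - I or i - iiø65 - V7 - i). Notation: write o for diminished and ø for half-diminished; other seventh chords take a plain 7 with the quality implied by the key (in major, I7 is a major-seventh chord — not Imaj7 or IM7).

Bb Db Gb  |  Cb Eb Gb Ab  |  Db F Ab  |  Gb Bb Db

I6 - ii65 - V - I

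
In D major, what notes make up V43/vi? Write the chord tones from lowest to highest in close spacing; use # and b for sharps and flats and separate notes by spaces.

C# E F# A#

V43/vi is a secondary dominant — the dominant seventh of vi. vi in D major is B, so the applied chord's root is F#, a perfect fifth above.
Building a dominant seventh chord on F# gives F#-A#-C#-E.
With the 43 figure the chord is in second inversion; from the bass C# upward in close position it reads C#-E-F#-A#.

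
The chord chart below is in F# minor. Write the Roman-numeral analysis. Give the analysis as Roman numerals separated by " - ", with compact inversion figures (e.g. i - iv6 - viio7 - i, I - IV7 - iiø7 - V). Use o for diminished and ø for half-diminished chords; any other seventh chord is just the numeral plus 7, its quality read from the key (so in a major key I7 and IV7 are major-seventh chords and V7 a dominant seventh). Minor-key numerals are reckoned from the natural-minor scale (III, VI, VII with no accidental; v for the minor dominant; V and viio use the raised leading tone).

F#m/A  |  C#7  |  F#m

i6 - V7 - i

F#m/A: minor triad on F# = scale degree 1 → i6.
C#7 has root C#, degree 5 in F# minor, so V7.
F#m: root F# is the tonic; minor triad there is i.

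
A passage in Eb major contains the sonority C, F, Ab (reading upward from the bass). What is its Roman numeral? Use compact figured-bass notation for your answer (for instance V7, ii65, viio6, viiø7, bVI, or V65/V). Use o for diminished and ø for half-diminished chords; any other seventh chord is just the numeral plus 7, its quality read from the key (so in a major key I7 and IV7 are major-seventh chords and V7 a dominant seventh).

ii64

The pitches F-Ab-C form a minor triad rooted on F.
In Eb major, F is the supertonic; the diatonic minor triad there is ii.
With C in the bass the chord is in second inversion, so the figured bass is 64.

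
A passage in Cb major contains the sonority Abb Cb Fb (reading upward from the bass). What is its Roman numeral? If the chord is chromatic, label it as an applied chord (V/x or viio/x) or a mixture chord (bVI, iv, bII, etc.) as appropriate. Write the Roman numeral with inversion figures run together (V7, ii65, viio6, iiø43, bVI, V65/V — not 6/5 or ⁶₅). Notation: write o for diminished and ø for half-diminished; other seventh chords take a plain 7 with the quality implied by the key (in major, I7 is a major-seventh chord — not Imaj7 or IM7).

The pitches Fb-Abb-Cb form a minor triad rooted on Fb.
Fb is the fourth degree of Cb major. This is the minor subdominant, borrowed from the parallel minor.
With Abb in the bass the chord is in first inversion, so the figured bass is 6.

iv6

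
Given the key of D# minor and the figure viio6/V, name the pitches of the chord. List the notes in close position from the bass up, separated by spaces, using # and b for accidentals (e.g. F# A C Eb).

The slash marks an applied leading-tone chord: viio of V. In D# minor, V is A#, so the leading tone to it is G##, a half step below.
Building a diminished triad on G## gives G##-B#-D#.
With the 6 figure the chord is in first inversion; from the bass B# upward in close position it reads B#-D#-G##.

B# D# G##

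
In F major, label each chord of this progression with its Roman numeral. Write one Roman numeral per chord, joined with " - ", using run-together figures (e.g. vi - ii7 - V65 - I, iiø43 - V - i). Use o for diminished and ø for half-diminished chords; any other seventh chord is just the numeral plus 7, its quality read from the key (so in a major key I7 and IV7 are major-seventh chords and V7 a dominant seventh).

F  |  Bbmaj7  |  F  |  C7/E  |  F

I - IV7 - I - V65 - I

F: root F is the tonic; major triad there is I.
Bbmaj7: root Bb is the subdominant; major seventh chord there is IV7.
F: root F is the tonic; major triad there is I.
C7/E has root C, degree 5 in F major, so V65.
F has root F, degree 1 in F major, so I.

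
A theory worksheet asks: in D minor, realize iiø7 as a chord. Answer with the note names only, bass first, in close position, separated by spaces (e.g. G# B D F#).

In D minor, the supertonic is E, and the diatonic chord built there is a half-diminished seventh chord.
That chord is spelled E-G-Bb-D.

E G Bb D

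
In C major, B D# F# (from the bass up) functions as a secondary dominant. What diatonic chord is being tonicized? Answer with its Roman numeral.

iii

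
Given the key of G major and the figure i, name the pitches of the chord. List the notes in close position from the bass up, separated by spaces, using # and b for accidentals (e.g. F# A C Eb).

G Bb D

i is the minor tonic, borrowed from the parallel minor. In G major that root is G.
So the chord is G-Bb-D.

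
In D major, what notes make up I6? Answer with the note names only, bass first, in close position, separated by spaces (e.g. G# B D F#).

F# A D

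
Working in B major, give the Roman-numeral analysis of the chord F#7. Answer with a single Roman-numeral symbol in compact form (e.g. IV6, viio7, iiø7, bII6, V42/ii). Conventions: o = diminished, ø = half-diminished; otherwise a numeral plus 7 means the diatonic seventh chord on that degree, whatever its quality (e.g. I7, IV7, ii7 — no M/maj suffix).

The pitches F#-A#-C#-E form a dominant seventh chord rooted on F#.
F# is scale degree 5 in B major, and a dominant seventh chord on that degree is written V7.

V7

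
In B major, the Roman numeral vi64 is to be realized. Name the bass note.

vi in B major has root G#; the chord is G#-B-D#.
The figure 64 means second inversion — the fifth is in the bass.

D#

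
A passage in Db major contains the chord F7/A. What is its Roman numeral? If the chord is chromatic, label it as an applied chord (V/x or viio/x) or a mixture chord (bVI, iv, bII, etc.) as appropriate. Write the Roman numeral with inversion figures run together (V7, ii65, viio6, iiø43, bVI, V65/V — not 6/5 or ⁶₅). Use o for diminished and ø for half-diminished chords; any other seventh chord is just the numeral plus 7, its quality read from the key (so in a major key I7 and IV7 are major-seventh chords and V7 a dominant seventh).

V65/vi

The pitches F-A-C-Eb form a dominant seventh chord rooted on F.
F is not a diatonic chord root with this quality in Db major, but it lies a perfect fifth above Bb (vi), so the chord functions as an applied dominant of vi.
With A in the bass the chord is in first inversion, so the figured bass is 65.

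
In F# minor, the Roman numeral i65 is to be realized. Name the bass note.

i in F# minor has root F#; the chord is F#-A-C#-E.
The figure 65 means first inversion — the third is in the bass.

A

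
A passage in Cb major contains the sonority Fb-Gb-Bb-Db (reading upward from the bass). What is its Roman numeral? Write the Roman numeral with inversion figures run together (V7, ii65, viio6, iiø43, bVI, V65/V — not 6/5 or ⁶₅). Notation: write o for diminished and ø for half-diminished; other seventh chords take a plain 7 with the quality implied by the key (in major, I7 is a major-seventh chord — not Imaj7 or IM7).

V42

The pitches Gb-Bb-Db-Fb form a dominant seventh chord rooted on Gb.
In Cb major, Gb is the dominant; the diatonic dominant seventh chord there is V7.
With Fb in the bass the chord is in third inversion, so the figured bass is 42.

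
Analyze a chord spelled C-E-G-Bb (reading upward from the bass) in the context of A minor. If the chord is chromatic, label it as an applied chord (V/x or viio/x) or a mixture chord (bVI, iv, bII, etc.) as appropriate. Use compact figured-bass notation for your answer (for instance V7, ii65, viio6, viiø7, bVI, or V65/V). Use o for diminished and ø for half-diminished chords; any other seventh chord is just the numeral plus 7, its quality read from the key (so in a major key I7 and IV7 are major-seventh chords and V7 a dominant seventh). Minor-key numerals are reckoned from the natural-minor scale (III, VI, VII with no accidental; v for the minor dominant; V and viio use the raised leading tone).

The pitches C-E-G-Bb form a dominant seventh chord rooted on C.
C is not a diatonic chord root with this quality in A minor, but it lies a perfect fifth above F (VI), so the chord functions as an applied dominant of VI.

V7/VI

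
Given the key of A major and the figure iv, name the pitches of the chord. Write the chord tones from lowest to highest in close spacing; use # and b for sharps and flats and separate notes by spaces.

iv is the minor subdominant, borrowed from the parallel minor. In A major that root is D.
So the chord is D-F-A, a minor triad.

D F A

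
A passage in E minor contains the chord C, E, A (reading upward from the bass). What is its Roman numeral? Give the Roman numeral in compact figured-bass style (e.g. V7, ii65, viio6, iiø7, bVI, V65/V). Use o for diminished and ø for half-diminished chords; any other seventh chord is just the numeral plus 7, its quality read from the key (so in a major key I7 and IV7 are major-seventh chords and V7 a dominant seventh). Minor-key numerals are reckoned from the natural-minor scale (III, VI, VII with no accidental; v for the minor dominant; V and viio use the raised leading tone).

The pitches A-C-E form a minor triad rooted on A.
In E minor, A is the subdominant; the diatonic minor triad there is iv.
With C in the bass the chord is in first inversion, so the figured bass is 6.

iv6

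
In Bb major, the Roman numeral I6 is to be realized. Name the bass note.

D

I in Bb major has root Bb; the chord is Bb-D-F.
The figure 6 means first inversion — the third is in the bass.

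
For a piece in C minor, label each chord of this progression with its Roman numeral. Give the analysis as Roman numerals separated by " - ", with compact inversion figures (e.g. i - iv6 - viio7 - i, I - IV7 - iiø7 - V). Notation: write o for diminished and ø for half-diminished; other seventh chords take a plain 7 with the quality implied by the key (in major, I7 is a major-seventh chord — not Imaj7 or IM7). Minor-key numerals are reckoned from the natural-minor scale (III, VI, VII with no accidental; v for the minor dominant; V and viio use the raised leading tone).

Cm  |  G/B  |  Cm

i - V6 - i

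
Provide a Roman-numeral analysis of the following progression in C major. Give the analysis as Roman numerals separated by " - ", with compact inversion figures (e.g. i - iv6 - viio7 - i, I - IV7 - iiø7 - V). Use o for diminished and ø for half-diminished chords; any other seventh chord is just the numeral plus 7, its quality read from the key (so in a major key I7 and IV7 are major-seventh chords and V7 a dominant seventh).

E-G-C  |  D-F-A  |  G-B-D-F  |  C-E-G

E-G-C: root C is the tonic; major triad there is I6.
D-F-A: root D is the supertonic; minor triad there is ii.
G-B-D-F has root G, degree 5 in C major, so V7.
C-E-G: major triad on C = scale degree 1 → I.

I6 - ii - V7 - I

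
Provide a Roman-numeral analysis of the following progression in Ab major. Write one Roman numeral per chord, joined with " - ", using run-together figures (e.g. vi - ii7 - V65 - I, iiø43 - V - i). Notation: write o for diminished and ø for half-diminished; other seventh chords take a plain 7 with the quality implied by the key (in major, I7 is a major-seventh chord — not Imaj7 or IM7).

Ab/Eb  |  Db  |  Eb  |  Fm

I64 - IV - V - vi

Ab/Eb: root Ab is the tonic; major triad there is I64.
Db: major triad on Db = scale degree 4 → IV.
Eb has root Eb, degree 5 in Ab major, so V.
Fm has root F, degree 6 in Ab major, so vi.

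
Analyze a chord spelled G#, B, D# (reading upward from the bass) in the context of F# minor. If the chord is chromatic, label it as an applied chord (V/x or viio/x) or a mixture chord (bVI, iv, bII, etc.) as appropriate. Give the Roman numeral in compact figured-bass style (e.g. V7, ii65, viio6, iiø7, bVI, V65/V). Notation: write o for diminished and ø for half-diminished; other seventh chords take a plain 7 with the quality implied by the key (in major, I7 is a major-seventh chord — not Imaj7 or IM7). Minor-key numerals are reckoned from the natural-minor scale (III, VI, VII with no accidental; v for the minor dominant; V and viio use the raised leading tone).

ii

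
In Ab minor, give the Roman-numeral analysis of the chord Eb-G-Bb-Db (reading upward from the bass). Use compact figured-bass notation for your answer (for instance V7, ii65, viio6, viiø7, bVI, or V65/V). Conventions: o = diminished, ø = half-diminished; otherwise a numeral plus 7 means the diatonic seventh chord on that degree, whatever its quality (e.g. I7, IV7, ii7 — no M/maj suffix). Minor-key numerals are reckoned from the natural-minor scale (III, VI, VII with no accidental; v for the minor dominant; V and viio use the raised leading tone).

V7

Stacked in thirds the chord is Eb-G-Bb-Db: a dominant seventh chord on Eb.
Eb is scale degree 5 in Ab minor, and a dominant seventh chord on that degree is written V7.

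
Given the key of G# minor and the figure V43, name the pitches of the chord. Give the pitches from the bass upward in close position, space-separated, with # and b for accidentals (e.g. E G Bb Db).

A# C# D# F##

In G# minor, scale degree 5 is D#. The dominant is major (leading tone raised), so V is a dominant seventh chord.
That chord is spelled D#-F##-A#-C#.
The figured bass 43 indicates second inversion, placing the fifth (A#) in the bass: A#-C#-D#-F##.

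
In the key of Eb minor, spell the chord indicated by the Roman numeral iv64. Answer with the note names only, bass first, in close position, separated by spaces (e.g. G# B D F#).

In Eb minor, the subdominant is Ab, and the diatonic chord built there is a minor triad.
That chord is spelled Ab-Cb-Eb.
The figured bass 64 indicates second inversion, placing the fifth (Eb) in the bass: Eb-Ab-Cb.

Eb Ab Cb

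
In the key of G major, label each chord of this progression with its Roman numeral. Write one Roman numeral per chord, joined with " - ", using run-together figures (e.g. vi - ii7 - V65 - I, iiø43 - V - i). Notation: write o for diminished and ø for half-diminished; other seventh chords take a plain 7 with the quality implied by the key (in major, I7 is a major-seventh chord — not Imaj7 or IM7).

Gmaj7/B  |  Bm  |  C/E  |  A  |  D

Gmaj7/B: major seventh chord on G = scale degree 1 → I65.
Bm: root B is the mediant; minor triad there is iii.
C/E: root C is the subdominant; major triad there is IV6.
A: chromatic; A is V of V, so V/V.
D: major triad on D = scale degree 5 → V.

I65 - iii - IV6 - V/V - V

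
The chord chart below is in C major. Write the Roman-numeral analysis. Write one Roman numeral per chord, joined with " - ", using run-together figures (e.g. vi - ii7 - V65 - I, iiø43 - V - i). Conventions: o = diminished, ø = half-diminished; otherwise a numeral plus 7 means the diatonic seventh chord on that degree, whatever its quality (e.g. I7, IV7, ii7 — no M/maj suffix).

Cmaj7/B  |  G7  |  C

Cmaj7/B: root C is the tonic; major seventh chord there is I42.
G7 has root G, degree 5 in C major, so V7.
C has root C, degree 1 in C major, so I.

I42 - V7 - I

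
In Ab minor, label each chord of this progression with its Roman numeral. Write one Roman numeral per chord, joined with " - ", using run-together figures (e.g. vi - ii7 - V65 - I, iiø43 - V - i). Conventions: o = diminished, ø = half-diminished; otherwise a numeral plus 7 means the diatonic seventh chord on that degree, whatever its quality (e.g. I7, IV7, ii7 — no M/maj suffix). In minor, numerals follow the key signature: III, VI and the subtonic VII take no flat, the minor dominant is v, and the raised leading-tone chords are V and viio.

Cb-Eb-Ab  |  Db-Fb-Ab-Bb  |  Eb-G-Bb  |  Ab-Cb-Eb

i6 - iiø65 - V - i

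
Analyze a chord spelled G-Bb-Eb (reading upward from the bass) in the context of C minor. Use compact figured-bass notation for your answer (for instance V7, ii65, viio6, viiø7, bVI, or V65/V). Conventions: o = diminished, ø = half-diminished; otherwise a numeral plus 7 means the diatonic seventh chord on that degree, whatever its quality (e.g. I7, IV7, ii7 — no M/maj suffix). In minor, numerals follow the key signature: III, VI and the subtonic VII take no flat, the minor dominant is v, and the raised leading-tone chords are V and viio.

III6

Stacked in thirds the chord is Eb-G-Bb: a major triad on Eb.
Eb is scale degree 3 in C minor, and a major triad on that degree is written III.
With G in the bass the chord is in first inversion, so the figured bass is 6.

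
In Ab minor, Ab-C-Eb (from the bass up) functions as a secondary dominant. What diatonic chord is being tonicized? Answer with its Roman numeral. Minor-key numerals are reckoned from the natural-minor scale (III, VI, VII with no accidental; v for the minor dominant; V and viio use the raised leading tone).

iv

The chord is a major triad on Ab.
A dominant resolves down a perfect fifth: Ab → Db. In Ab minor, Db is scale degree 4, i.e. iv.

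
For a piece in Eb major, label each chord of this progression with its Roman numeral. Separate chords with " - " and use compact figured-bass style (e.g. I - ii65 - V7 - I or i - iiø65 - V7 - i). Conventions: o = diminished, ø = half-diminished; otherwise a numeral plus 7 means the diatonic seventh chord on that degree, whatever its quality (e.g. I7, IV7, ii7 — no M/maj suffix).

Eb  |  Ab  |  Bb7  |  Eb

Eb has root Eb, degree 1 in Eb major, so I.
Ab: root Ab is the subdominant; major triad there is IV.
Bb7 has root Bb, degree 5 in Eb major, so V7.
Eb: major triad on Eb = scale degree 1 → I.

I - IV - V7 - I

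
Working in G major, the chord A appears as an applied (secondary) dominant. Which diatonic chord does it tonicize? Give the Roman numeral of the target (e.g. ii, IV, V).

V

The chord is a major triad on A.
A dominant resolves down a perfect fifth: A → D. In G major, D is scale degree 5, i.e. V.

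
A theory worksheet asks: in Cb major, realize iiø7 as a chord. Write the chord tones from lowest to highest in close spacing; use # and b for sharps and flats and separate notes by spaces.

Db Fb Abb Cb

Scale degree 2 in Cb major is Db; here the chord built on it is altered to a half-diminished seventh chord. iiø7 is the half-diminished supertonic seventh, borrowed from the parallel minor.
So the chord is Db-Fb-Abb-Cb, a half-diminished seventh chord.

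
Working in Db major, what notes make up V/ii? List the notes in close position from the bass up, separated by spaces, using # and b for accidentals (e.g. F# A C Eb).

Bb D F

The slash means an applied dominant: we want the dominant of ii. In Db major, ii is Eb minor, and its dominant is built on Bb.
Building a major triad on Bb gives Bb-D-F.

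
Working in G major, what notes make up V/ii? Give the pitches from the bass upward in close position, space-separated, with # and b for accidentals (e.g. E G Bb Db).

V/ii is a secondary dominant — the dominant triad of ii. ii in G major is A, so the applied chord's root is E, a perfect fifth above.
Building a major triad on E gives E-G#-B.

E G# B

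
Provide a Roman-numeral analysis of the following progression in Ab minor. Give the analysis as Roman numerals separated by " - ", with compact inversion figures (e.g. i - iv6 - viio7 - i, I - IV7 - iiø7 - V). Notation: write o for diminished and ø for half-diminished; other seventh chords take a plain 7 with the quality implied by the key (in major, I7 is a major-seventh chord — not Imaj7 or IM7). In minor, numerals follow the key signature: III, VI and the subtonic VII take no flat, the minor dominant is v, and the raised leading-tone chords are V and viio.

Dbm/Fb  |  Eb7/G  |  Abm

iv6 - V65 - i

Dbm/Fb: minor triad on Db = scale degree 4 → iv6.
Eb7/G: root Eb is the dominant; dominant seventh chord there is V65.
Abm: root Ab is the tonic; minor triad there is i.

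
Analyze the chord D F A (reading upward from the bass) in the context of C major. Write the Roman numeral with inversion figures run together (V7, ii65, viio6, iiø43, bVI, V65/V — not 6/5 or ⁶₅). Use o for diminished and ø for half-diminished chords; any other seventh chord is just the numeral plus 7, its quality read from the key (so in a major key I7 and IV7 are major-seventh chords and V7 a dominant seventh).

ii

The pitches D-F-A form a minor triad rooted on D.
In C major, D is the supertonic; the diatonic minor triad there is ii.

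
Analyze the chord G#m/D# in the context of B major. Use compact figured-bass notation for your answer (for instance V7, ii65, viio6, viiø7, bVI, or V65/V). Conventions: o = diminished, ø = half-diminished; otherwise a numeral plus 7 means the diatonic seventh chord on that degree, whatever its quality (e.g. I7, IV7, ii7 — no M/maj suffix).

vi64

Stacked in thirds the chord is G#-B-D#: a minor triad on G#.
In B major, G# is the submediant; the diatonic minor triad there is vi.
With D# in the bass the chord is in second inversion, so the figured bass is 64.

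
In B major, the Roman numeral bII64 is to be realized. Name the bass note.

G

bII in B major has root C; the chord is C-E-G.
The figure 64 means second inversion — the fifth is in the bass.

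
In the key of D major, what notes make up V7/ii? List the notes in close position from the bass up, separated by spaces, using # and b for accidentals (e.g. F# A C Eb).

The slash means an applied dominant: we want the dominant of ii. In D major, ii is E minor, and its dominant is built on B.
Building a dominant seventh chord on B gives B-D#-F#-A.

B D# F# A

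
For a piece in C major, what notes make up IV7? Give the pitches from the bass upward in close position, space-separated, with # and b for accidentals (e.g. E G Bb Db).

The numeral's case and figure indicate a major seventh chord. In C major its root, scale degree 4, is F.
Stacking thirds from F gives F-A-C-E.

F A C E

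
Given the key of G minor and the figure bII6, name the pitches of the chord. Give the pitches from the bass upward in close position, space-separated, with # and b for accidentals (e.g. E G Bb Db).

bII6 is the Neapolitan sixth — a major triad on the lowered second degree, here in its customary first inversion. In G minor that root is Ab.
So the chord is Ab-C-Eb, a major triad.
With the 6 figure the chord is in first inversion; from the bass C upward in close position it reads C-Eb-Ab.

C Eb Ab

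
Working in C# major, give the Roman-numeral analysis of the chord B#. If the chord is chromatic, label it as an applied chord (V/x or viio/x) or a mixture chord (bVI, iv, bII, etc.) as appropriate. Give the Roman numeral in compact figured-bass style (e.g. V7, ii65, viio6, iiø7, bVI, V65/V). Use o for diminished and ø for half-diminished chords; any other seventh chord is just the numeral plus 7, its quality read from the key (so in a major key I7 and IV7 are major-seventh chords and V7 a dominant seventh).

V/iii

The pitches B#-D##-F## form a major triad rooted on B#.
B# is not a diatonic chord root with this quality in C# major, but it lies a perfect fifth above E# (iii), so the chord functions as an applied dominant of iii.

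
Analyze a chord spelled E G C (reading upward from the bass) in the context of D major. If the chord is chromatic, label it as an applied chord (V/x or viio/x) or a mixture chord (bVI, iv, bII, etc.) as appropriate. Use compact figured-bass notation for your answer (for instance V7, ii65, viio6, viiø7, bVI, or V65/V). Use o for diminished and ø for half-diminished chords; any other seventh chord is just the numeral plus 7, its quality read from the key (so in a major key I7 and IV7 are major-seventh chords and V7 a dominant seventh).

The pitches C-E-G form a major triad rooted on C.
C is the lowered seventh degree of D major (diatonic 7 would be C#). This is a major triad on the lowered seventh degree (the subtonic), borrowed from the parallel minor.
With E in the bass the chord is in first inversion, so the figured bass is 6.

bVII6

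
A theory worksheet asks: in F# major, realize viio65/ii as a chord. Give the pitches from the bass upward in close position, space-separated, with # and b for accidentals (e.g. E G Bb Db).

The slash marks an applied leading-tone chord: viio of ii. In F# major, ii is G#, so the leading tone to it is F##, a half step below.
Building a fully diminished seventh chord on F## gives F##-A#-C#-E.
The figured bass 65 indicates first inversion, placing the third (A#) in the bass: A#-C#-E-F##.

A# C# E F##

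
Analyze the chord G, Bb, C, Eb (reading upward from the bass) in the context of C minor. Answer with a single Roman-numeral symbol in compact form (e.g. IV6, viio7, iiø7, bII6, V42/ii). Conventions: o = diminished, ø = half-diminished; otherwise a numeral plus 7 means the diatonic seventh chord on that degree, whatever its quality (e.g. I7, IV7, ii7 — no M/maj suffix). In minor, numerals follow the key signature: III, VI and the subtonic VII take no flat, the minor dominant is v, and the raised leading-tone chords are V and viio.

The pitches C-Eb-G-Bb form a minor seventh chord rooted on C.
C is scale degree 1 in C minor, and a minor seventh chord on that degree is written i7.
With G in the bass the chord is in second inversion, so the figured bass is 43.

i43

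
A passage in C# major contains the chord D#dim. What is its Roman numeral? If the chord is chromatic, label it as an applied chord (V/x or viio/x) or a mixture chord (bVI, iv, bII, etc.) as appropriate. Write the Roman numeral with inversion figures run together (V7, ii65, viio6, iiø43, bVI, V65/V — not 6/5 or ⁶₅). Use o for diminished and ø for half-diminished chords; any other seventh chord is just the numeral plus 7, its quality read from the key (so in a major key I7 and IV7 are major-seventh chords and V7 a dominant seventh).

The pitches D#-F#-A form a diminished triad rooted on D#.
D# is the second degree of C# major. This is the diminished supertonic triad, borrowed from the parallel minor.

iio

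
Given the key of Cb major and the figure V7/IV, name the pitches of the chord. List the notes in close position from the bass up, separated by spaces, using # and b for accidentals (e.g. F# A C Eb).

Cb Eb Gb Bbb

V7/IV is a secondary dominant — the dominant seventh of IV. IV in Cb major is Fb, so the applied chord's root is Cb, a perfect fifth above.
Building a dominant seventh chord on Cb gives Cb-Eb-Gb-Bbb.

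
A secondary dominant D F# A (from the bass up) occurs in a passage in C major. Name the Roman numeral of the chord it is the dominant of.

The chord is a major triad on D.
A dominant resolves down a perfect fifth: D → G. In C major, G is scale degree 5, i.e. V.

V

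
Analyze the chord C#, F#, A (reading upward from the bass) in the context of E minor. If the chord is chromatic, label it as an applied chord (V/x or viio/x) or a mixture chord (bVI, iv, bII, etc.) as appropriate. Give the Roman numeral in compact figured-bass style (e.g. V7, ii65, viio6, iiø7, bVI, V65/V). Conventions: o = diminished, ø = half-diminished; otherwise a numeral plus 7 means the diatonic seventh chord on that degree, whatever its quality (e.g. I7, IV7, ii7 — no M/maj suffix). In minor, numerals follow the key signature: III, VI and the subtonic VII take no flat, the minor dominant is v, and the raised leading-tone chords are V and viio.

Stacked in thirds the chord is F#-A-C#: a minor triad on F#.
F# is the second degree of E minor. This is the minor supertonic, borrowed from the parallel major (the Dorian ii).
With C# in the bass the chord is in second inversion, so the figured bass is 64.

ii64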